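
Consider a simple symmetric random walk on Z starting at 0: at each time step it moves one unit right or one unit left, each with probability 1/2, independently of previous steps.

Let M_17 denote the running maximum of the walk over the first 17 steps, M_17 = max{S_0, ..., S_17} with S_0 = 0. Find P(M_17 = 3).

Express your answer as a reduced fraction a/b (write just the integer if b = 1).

Answer: 2431/16384

Derivation:
Let M_17 = max(S_0,...,S_17). Use the reflection principle: for j ≥ 1, #{paths with M_17 ≥ j} = #{S_17 ≥ j} + #{S_17 ≥ j+1}.
By reflection, #{M_17 ≥ 3} = #{S_17 ≥ 3} + #{S_17 ≥ 4} = 41226 + 21778 = 63004.
#{M_17 ≥ 4} = #{S_17 ≥ 4} + #{S_17 ≥ 5} = 21778 + 21778 = 43556.
#{M_17 = 3} = 63004 - 43556 = 19448.
P(M_17 = 3) = 19448/131072 = 2431/16384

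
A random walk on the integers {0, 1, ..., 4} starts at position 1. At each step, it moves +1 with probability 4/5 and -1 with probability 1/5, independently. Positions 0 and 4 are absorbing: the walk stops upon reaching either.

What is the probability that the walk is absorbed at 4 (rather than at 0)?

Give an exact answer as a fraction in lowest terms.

Answer: 64/85

Derivation:
Biased walk: p = 4/5, q = 1/5, r = q/p = 1/4
Gambler's ruin: P(hit 4 before 0 | start at 1) = (1 - r^a)/(1 - r^N)
r^1 = 1/4; r^4 = 1/256
P = (1 - 1/4) / (1 - 1/256) = 3/4 / 255/256 = 64/85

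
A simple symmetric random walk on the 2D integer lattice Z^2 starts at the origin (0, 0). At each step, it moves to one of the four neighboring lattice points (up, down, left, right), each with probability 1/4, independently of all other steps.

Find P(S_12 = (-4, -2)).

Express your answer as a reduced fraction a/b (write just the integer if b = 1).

Let h be the number of horizontal steps (so 12-h are vertical). To end at (-4,-2) need (h-4)/2 right-steps and ((12-h)-2)/2 up-steps.
Sum over h with 4 ≤ h ≤ 10, h ≡ 0 (mod 2), 12-h ≡ 0 (mod 2):
h=4: C(12,4)·C(4,0)·C(8,3) = 495·1·56 = 27720
h=6: C(12,6)·C(6,1)·C(6,2) = 924·6·15 = 83160
h=8: C(12,8)·C(8,2)·C(4,1) = 495·28·4 = 55440
h=10: C(12,10)·C(10,3)·C(2,0) = 66·120·1 = 7920
Total favorable: 174240
Total paths: 4^12 = 16777216
P = 174240/16777216 = 5445/524288

Answer: 5445/524288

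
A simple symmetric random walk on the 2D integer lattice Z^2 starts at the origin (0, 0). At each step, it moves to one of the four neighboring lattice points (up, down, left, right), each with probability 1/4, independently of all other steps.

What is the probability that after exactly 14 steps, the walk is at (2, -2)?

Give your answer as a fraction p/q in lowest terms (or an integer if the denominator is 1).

Answer: 429429/16777216

Derivation:
Let h be the number of horizontal steps (so 14-h are vertical). To end at (2,-2) need (h+2)/2 right-steps and ((14-h)-2)/2 up-steps.
Sum over h with 2 ≤ h ≤ 12, h ≡ 0 (mod 2), 14-h ≡ 0 (mod 2):
h=2: C(14,2)·C(2,2)·C(12,5) = 91·1·792 = 72072
h=4: C(14,4)·C(4,3)·C(10,4) = 1001·4·210 = 840840
h=6: C(14,6)·C(6,4)·C(8,3) = 3003·15·56 = 2522520
h=8: C(14,8)·C(8,5)·C(6,2) = 3003·56·15 = 2522520
h=10: C(14,10)·C(10,6)·C(4,1) = 1001·210·4 = 840840
h=12: C(14,12)·C(12,7)·C(2,0) = 91·792·1 = 72072
Total favorable: 6870864
Total paths: 4^14 = 268435456
P = 6870864/268435456 = 429429/16777216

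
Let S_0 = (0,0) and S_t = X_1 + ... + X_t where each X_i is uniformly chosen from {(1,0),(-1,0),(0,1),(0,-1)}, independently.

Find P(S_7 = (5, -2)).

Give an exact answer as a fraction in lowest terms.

Answer: 21/16384

Derivation:
Let h be the number of horizontal steps (so 7-h are vertical). To end at (5,-2) need (h+5)/2 right-steps and ((7-h)-2)/2 up-steps.
Sum over h with 5 ≤ h ≤ 5, h ≡ 1 (mod 2), 7-h ≡ 0 (mod 2):
h=5: C(7,5)·C(5,5)·C(2,0) = 21·1·1 = 21
Total favorable: 21
Total paths: 4^7 = 16384
P = 21/16384 = 21/16384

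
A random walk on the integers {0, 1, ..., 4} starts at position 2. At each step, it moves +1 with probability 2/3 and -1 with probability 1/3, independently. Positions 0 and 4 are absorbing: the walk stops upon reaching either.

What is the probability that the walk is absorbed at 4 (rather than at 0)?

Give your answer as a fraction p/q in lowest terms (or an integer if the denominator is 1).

Answer: 4/5

Derivation:
Biased walk: p = 2/3, q = 1/3, r = q/p = 1/2
Gambler's ruin: P(hit 4 before 0 | start at 2) = (1 - r^a)/(1 - r^N)
r^2 = 1/4; r^4 = 1/16
P = (1 - 1/4) / (1 - 1/16) = 3/4 / 15/16 = 4/5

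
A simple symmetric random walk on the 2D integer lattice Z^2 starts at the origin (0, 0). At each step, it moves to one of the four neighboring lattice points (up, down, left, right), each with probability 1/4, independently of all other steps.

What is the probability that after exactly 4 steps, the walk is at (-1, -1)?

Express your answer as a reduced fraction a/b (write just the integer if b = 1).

Answer: 3/32

Derivation:
Let h be the number of horizontal steps (so 4-h are vertical). To end at (-1,-1) need (h-1)/2 right-steps and ((4-h)-1)/2 up-steps.
Sum over h with 1 ≤ h ≤ 3, h ≡ 1 (mod 2), 4-h ≡ 1 (mod 2):
h=1: C(4,1)·C(1,0)·C(3,1) = 4·1·3 = 12
h=3: C(4,3)·C(3,1)·C(1,0) = 4·3·1 = 12
Total favorable: 24
Total paths: 4^4 = 256
P = 24/256 = 3/32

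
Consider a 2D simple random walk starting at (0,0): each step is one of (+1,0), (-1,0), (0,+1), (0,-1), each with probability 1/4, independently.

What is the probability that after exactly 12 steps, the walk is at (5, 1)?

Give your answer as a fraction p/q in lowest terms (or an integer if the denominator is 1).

Let h be the number of horizontal steps (so 12-h are vertical). To end at (5,1) need (h+5)/2 right-steps and ((12-h)+1)/2 up-steps.
Sum over h with 5 ≤ h ≤ 11, h ≡ 1 (mod 2), 12-h ≡ 1 (mod 2):
h=5: C(12,5)·C(5,5)·C(7,4) = 792·1·35 = 27720
h=7: C(12,7)·C(7,6)·C(5,3) = 792·7·10 = 55440
h=9: C(12,9)·C(9,7)·C(3,2) = 220·36·3 = 23760
h=11: C(12,11)·C(11,8)·C(1,1) = 12·165·1 = 1980
Total favorable: 108900
Total paths: 4^12 = 16777216
P = 108900/16777216 = 27225/4194304

Answer: 27225/4194304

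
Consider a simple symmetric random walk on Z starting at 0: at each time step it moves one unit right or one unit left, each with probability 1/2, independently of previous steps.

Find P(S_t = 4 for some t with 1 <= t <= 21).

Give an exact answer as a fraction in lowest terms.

Answer: 200965/524288

Derivation:
Count via complement. Let g(t,s) = #length-t paths at position s with S_1..S_t all ≠ 4.
g(t,s) = g(t-1,s-1) + g(t-1,s+1) for s ≠ 4; g(t,4) = 0.
t=0: g(0,0)=1
t=1: g(1,-1)=1 g(1,1)=1
t=2: g(2,-2)=1 g(2,0)=2 g(2,2)=1
t=3: g(3,-3)=1 g(3,-1)=3 g(3,1)=3 g(3,3)=1
t=4: g(4,-4)=1 g(4,-2)=4 g(4,0)=6 g(4,2)=4
t=5: g(5,-5)=1 g(5,-3)=5 g(5,-1)=10 g(5,1)=10 g(5,3)=4
t=6: g(6,-6)=1 g(6,-4)=6 g(6,-2)=15 g(6,0)=20 g(6,2)=14
t=7: g(7,-7)=1 g(7,-5)=7 g(7,-3)=21 g(7,-1)=35 g(7,1)=34 g(7,3)=14
t=8: g(8,-8)=1 g(8,-6)=8 g(8,-4)=28 g(8,-2)=56 g(8,0)=69 g(8,2)=48
t=9: g(9,-9)=1 g(9,-7)=9 g(9,-5)=36 g(9,-3)=84 g(9,-1)=125 g(9,1)=117 g(9,3)=48
t=10: g(10,-10)=1 g(10,-8)=10 g(10,-6)=45 g(10,-4)=120 g(10,-2)=209 g(10,0)=242 g(10,2)=165
t=11: g(11,-11)=1 g(11,-9)=11 g(11,-7)=55 g(11,-5)=165 g(11,-3)=329 g(11,-1)=451 g(11,1)=407 g(11,3)=165
t=12: g(12,-12)=1 g(12,-10)=12 g(12,-8)=66 g(12,-6)=220 g(12,-4)=494 g(12,-2)=780 g(12,0)=858 g(12,2)=572
t=13: g(13,-13)=1 g(13,-11)=13 g(13,-9)=78 g(13,-7)=286 g(13,-5)=714 g(13,-3)=1274 g(13,-1)=1638 g(13,1)=1430 g(13,3)=572
t=14: g(14,-14)=1 g(14,-12)=14 g(14,-10)=91 g(14,-8)=364 g(14,-6)=1000 g(14,-4)=1988 g(14,-2)=2912 g(14,0)=3068 g(14,2)=2002
t=15: g(15,-15)=1 g(15,-13)=15 g(15,-11)=105 g(15,-9)=455 g(15,-7)=1364 g(15,-5)=2988 g(15,-3)=4900 g(15,-1)=5980 g(15,1)=5070 g(15,3)=2002
t=16: g(16,-16)=1 g(16,-14)=16 g(16,-12)=120 g(16,-10)=560 g(16,-8)=1819 g(16,-6)=4352 g(16,-4)=7888 g(16,-2)=10880 g(16,0)=11050 g(16,2)=7072
t=17: g(17,-17)=1 g(17,-15)=17 g(17,-13)=136 g(17,-11)=680 g(17,-9)=2379 g(17,-7)=6171 g(17,-5)=12240 g(17,-3)=18768 g(17,-1)=21930 g(17,1)=18122 g(17,3)=7072
t=18: g(18,-18)=1 g(18,-16)=18 g(18,-14)=153 g(18,-12)=816 g(18,-10)=3059 g(18,-8)=8550 g(18,-6)=18411 g(18,-4)=31008 g(18,-2)=40698 g(18,0)=40052 g(18,2)=25194
t=19: g(19,-19)=1 g(19,-17)=19 g(19,-15)=171 g(19,-13)=969 g(19,-11)=3875 g(19,-9)=11609 g(19,-7)=26961 g(19,-5)=49419 g(19,-3)=71706 g(19,-1)=80750 g(19,1)=65246 g(19,3)=25194
t=20: g(20,-20)=1 g(20,-18)=20 g(20,-16)=190 g(20,-14)=1140 g(20,-12)=4844 g(20,-10)=15484 g(20,-8)=38570 g(20,-6)=76380 g(20,-4)=121125 g(20,-2)=152456 g(20,0)=145996 g(20,2)=90440
t=21: g(21,-21)=1 g(21,-19)=21 g(21,-17)=210 g(21,-15)=1330 g(21,-13)=5984 g(21,-11)=20328 g(21,-9)=54054 g(21,-7)=114950 g(21,-5)=197505 g(21,-3)=273581 g(21,-1)=298452 g(21,1)=236436 g(21,3)=90440
Paths never hitting 4: Σ_s g(21,s) = 1293292
Paths hitting 4: 2^21 - 1293292 = 803860
P = 803860/2097152 = 200965/524288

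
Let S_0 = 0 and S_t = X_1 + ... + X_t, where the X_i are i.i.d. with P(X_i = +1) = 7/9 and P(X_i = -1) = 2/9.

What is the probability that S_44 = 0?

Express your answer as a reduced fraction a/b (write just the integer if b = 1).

Answer: 11501690916391331898165621626545111040/323257909929174534292273980721360271853387

Derivation:
To be at 0 after 44 steps: need exactly 22 steps of +1 and 22 of -1.
Number of such sequences: C(44,22) = 2104098963720
Each has probability (7/9)^22 · (2/9)^22 = 16398978063355821105872896/969773729787523602876821942164080815560161
P = 2104098963720 · 16398978063355821105872896/969773729787523602876821942164080815560161 = 11501690916391331898165621626545111040/323257909929174534292273980721360271853387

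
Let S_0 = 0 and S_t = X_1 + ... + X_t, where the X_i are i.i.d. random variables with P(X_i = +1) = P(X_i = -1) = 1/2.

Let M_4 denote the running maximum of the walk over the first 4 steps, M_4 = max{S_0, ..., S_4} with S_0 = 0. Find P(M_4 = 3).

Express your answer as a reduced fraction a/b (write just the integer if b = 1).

Let M_4 = max(S_0,...,S_4). Use the reflection principle: for j ≥ 1, #{paths with M_4 ≥ j} = #{S_4 ≥ j} + #{S_4 ≥ j+1}.
By reflection, #{M_4 ≥ 3} = #{S_4 ≥ 3} + #{S_4 ≥ 4} = 1 + 1 = 2.
#{M_4 ≥ 4} = #{S_4 ≥ 4} + #{S_4 ≥ 5} = 1 + 0 = 1.
#{M_4 = 3} = 2 - 1 = 1.
P(M_4 = 3) = 1/16 = 1/16

Answer: 1/16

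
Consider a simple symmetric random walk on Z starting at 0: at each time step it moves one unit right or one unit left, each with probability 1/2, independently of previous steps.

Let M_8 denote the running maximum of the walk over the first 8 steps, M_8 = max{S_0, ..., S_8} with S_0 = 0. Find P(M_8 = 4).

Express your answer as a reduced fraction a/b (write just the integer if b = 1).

Answer: 7/64

Derivation:
Let M_8 = max(S_0,...,S_8). Use the reflection principle: for j ≥ 1, #{paths with M_8 ≥ j} = #{S_8 ≥ j} + #{S_8 ≥ j+1}.
By reflection, #{M_8 ≥ 4} = #{S_8 ≥ 4} + #{S_8 ≥ 5} = 37 + 9 = 46.
#{M_8 ≥ 5} = #{S_8 ≥ 5} + #{S_8 ≥ 6} = 9 + 9 = 18.
#{M_8 = 4} = 46 - 18 = 28.
P(M_8 = 4) = 28/256 = 7/64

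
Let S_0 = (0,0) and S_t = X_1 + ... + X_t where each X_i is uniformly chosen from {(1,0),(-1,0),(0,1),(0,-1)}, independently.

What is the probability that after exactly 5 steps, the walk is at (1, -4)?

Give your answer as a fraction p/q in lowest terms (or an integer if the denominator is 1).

Answer: 5/1024

Derivation:
Let h be the number of horizontal steps (so 5-h are vertical). To end at (1,-4) need (h+1)/2 right-steps and ((5-h)-4)/2 up-steps.
Sum over h with 1 ≤ h ≤ 1, h ≡ 1 (mod 2), 5-h ≡ 0 (mod 2):
h=1: C(5,1)·C(1,1)·C(4,0) = 5·1·1 = 5
Total favorable: 5
Total paths: 4^5 = 1024
P = 5/1024 = 5/1024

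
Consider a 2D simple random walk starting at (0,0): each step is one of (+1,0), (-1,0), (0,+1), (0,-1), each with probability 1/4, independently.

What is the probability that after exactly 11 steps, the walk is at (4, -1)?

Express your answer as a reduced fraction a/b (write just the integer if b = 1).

Let h be the number of horizontal steps (so 11-h are vertical). To end at (4,-1) need (h+4)/2 right-steps and ((11-h)-1)/2 up-steps.
Sum over h with 4 ≤ h ≤ 10, h ≡ 0 (mod 2), 11-h ≡ 1 (mod 2):
h=4: C(11,4)·C(4,4)·C(7,3) = 330·1·35 = 11550
h=6: C(11,6)·C(6,5)·C(5,2) = 462·6·10 = 27720
h=8: C(11,8)·C(8,6)·C(3,1) = 165·28·3 = 13860
h=10: C(11,10)·C(10,7)·C(1,0) = 11·120·1 = 1320
Total favorable: 54450
Total paths: 4^11 = 4194304
P = 54450/4194304 = 27225/2097152

Answer: 27225/2097152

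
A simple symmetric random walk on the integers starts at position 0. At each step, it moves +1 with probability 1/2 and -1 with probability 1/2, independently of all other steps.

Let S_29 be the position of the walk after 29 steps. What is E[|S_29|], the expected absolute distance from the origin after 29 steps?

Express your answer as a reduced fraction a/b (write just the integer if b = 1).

S_29 takes values m ≡ 1 (mod 2) with |m| ≤ 29; P(S_29=m) = C(29,(29+m)/2)/2^29.
Total paths: 2^29 = 536870912
Distribution: P(S=-29)=1/536870912, P(S=-27)=29/536870912, P(S=-25)=406/536870912, P(S=-23)=3654/536870912, P(S=-21)=23751/536870912, P(S=-19)=118755/536870912, P(S=-17)=475020/536870912, P(S=-15)=1560780/536870912, P(S=-13)=4292145/536870912, P(S=-11)=10015005/536870912, P(S=-9)=20030010/536870912, P(S=-7)=34597290/536870912, P(S=-5)=51895935/536870912, P(S=-3)=67863915/536870912, P(S=-1)=77558760/536870912, P(S=1)=77558760/536870912, P(S=3)=67863915/536870912, P(S=5)=51895935/536870912, P(S=7)=34597290/536870912, P(S=9)=20030010/536870912, P(S=11)=10015005/536870912, P(S=13)=4292145/536870912, P(S=15)=1560780/536870912, P(S=17)=475020/536870912, P(S=19)=118755/536870912, P(S=21)=23751/536870912, P(S=23)=3654/536870912, P(S=25)=406/536870912, P(S=27)=29/536870912, P(S=29)=1/536870912
E[|S_29|] = Σ_m |m|·P(S_29=m) = 2326762800/536870912 = 145422675/33554432

Answer: 145422675/33554432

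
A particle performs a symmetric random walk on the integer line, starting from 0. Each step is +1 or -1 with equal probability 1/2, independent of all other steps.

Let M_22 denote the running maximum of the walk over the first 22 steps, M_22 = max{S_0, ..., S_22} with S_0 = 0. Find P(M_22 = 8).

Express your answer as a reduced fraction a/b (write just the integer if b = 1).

Answer: 10659/262144

Derivation:
Let M_22 = max(S_0,...,S_22). Use the reflection principle: for j ≥ 1, #{paths with M_22 ≥ j} = #{S_22 ≥ j} + #{S_22 ≥ j+1}.
By reflection, #{M_22 ≥ 8} = #{S_22 ≥ 8} + #{S_22 ≥ 9} = 280600 + 110056 = 390656.
#{M_22 ≥ 9} = #{S_22 ≥ 9} + #{S_22 ≥ 10} = 110056 + 110056 = 220112.
#{M_22 = 8} = 390656 - 220112 = 170544.
P(M_22 = 8) = 170544/4194304 = 10659/262144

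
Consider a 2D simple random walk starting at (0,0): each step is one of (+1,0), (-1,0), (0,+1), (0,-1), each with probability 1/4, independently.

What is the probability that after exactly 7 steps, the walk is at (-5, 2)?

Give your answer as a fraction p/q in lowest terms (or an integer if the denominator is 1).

Let h be the number of horizontal steps (so 7-h are vertical). To end at (-5,2) need (h-5)/2 right-steps and ((7-h)+2)/2 up-steps.
Sum over h with 5 ≤ h ≤ 5, h ≡ 1 (mod 2), 7-h ≡ 0 (mod 2):
h=5: C(7,5)·C(5,0)·C(2,2) = 21·1·1 = 21
Total favorable: 21
Total paths: 4^7 = 16384
P = 21/16384 = 21/16384

Answer: 21/16384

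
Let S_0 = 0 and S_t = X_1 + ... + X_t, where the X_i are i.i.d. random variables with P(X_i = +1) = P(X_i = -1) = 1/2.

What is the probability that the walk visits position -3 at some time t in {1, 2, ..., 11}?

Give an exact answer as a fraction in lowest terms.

Answer: 397/1024

Derivation:
Count via complement. Let g(t,s) = #length-t paths at position s with S_1..S_t all ≠ -3.
g(t,s) = g(t-1,s-1) + g(t-1,s+1) for s ≠ -3; g(t,-3) = 0.
t=0: g(0,0)=1
t=1: g(1,-1)=1 g(1,1)=1
t=2: g(2,-2)=1 g(2,0)=2 g(2,2)=1
t=3: g(3,-1)=3 g(3,1)=3 g(3,3)=1
t=4: g(4,-2)=3 g(4,0)=6 g(4,2)=4 g(4,4)=1
t=5: g(5,-1)=9 g(5,1)=10 g(5,3)=5 g(5,5)=1
t=6: g(6,-2)=9 g(6,0)=19 g(6,2)=15 g(6,4)=6 g(6,6)=1
t=7: g(7,-1)=28 g(7,1)=34 g(7,3)=21 g(7,5)=7 g(7,7)=1
t=8: g(8,-2)=28 g(8,0)=62 g(8,2)=55 g(8,4)=28 g(8,6)=8 g(8,8)=1
t=9: g(9,-1)=90 g(9,1)=117 g(9,3)=83 g(9,5)=36 g(9,7)=9 g(9,9)=1
t=10: g(10,-2)=90 g(10,0)=207 g(10,2)=200 g(10,4)=119 g(10,6)=45 g(10,8)=10 g(10,10)=1
t=11: g(11,-1)=297 g(11,1)=407 g(11,3)=319 g(11,5)=164 g(11,7)=55 g(11,9)=11 g(11,11)=1
Paths never hitting -3: Σ_s g(11,s) = 1254
Paths hitting -3: 2^11 - 1254 = 794
P = 794/2048 = 397/1024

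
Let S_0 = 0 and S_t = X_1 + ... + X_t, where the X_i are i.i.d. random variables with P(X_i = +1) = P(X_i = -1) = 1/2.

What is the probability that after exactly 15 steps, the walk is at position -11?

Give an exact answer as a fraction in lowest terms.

To reach position -11 after 15 steps: need 2 steps of +1 and 13 of -1.
Favorable paths: C(15,2) = 105
Total paths: 2^15 = 32768
P = 105/32768 = 105/32768

Answer: 105/32768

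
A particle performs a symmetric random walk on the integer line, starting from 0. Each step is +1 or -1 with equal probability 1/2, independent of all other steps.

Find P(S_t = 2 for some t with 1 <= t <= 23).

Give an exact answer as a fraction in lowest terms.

Count via complement. Let g(t,s) = #length-t paths at position s with S_1..S_t all ≠ 2.
g(t,s) = g(t-1,s-1) + g(t-1,s+1) for s ≠ 2; g(t,2) = 0.
t=0: g(0,0)=1
t=1: g(1,-1)=1 g(1,1)=1
t=2: g(2,-2)=1 g(2,0)=2
t=3: g(3,-3)=1 g(3,-1)=3 g(3,1)=2
t=4: g(4,-4)=1 g(4,-2)=4 g(4,0)=5
t=5: g(5,-5)=1 g(5,-3)=5 g(5,-1)=9 g(5,1)=5
t=6: g(6,-6)=1 g(6,-4)=6 g(6,-2)=14 g(6,0)=14
t=7: g(7,-7)=1 g(7,-5)=7 g(7,-3)=20 g(7,-1)=28 g(7,1)=14
t=8: g(8,-8)=1 g(8,-6)=8 g(8,-4)=27 g(8,-2)=48 g(8,0)=42
t=9: g(9,-9)=1 g(9,-7)=9 g(9,-5)=35 g(9,-3)=75 g(9,-1)=90 g(9,1)=42
t=10: g(10,-10)=1 g(10,-8)=10 g(10,-6)=44 g(10,-4)=110 g(10,-2)=165 g(10,0)=132
t=11: g(11,-11)=1 g(11,-9)=11 g(11,-7)=54 g(11,-5)=154 g(11,-3)=275 g(11,-1)=297 g(11,1)=132
t=12: g(12,-12)=1 g(12,-10)=12 g(12,-8)=65 g(12,-6)=208 g(12,-4)=429 g(12,-2)=572 g(12,0)=429
t=13: g(13,-13)=1 g(13,-11)=13 g(13,-9)=77 g(13,-7)=273 g(13,-5)=637 g(13,-3)=1001 g(13,-1)=1001 g(13,1)=429
t=14: g(14,-14)=1 g(14,-12)=14 g(14,-10)=90 g(14,-8)=350 g(14,-6)=910 g(14,-4)=1638 g(14,-2)=2002 g(14,0)=1430
t=15: g(15,-15)=1 g(15,-13)=15 g(15,-11)=104 g(15,-9)=440 g(15,-7)=1260 g(15,-5)=2548 g(15,-3)=3640 g(15,-1)=3432 g(15,1)=1430
t=16: g(16,-16)=1 g(16,-14)=16 g(16,-12)=119 g(16,-10)=544 g(16,-8)=1700 g(16,-6)=3808 g(16,-4)=6188 g(16,-2)=7072 g(16,0)=4862
t=17: g(17,-17)=1 g(17,-15)=17 g(17,-13)=135 g(17,-11)=663 g(17,-9)=2244 g(17,-7)=5508 g(17,-5)=9996 g(17,-3)=13260 g(17,-1)=11934 g(17,1)=4862
t=18: g(18,-18)=1 g(18,-16)=18 g(18,-14)=152 g(18,-12)=798 g(18,-10)=2907 g(18,-8)=7752 g(18,-6)=15504 g(18,-4)=23256 g(18,-2)=25194 g(18,0)=16796
t=19: g(19,-19)=1 g(19,-17)=19 g(19,-15)=170 g(19,-13)=950 g(19,-11)=3705 g(19,-9)=10659 g(19,-7)=23256 g(19,-5)=38760 g(19,-3)=48450 g(19,-1)=41990 g(19,1)=16796
t=20: g(20,-20)=1 g(20,-18)=20 g(20,-16)=189 g(20,-14)=1120 g(20,-12)=4655 g(20,-10)=14364 g(20,-8)=33915 g(20,-6)=62016 g(20,-4)=87210 g(20,-2)=90440 g(20,0)=58786
t=21: g(21,-21)=1 g(21,-19)=21 g(21,-17)=209 g(21,-15)=1309 g(21,-13)=5775 g(21,-11)=19019 g(21,-9)=48279 g(21,-7)=95931 g(21,-5)=149226 g(21,-3)=177650 g(21,-1)=149226 g(21,1)=58786
t=22: g(22,-22)=1 g(22,-20)=22 g(22,-18)=230 g(22,-16)=1518 g(22,-14)=7084 g(22,-12)=24794 g(22,-10)=67298 g(22,-8)=144210 g(22,-6)=245157 g(22,-4)=326876 g(22,-2)=326876 g(22,0)=208012
t=23: g(23,-23)=1 g(23,-21)=23 g(23,-19)=252 g(23,-17)=1748 g(23,-15)=8602 g(23,-13)=31878 g(23,-11)=92092 g(23,-9)=211508 g(23,-7)=389367 g(23,-5)=572033 g(23,-3)=653752 g(23,-1)=534888 g(23,1)=208012
Paths never hitting 2: Σ_s g(23,s) = 2704156
Paths hitting 2: 2^23 - 2704156 = 5684452
P = 5684452/8388608 = 1421113/2097152

Answer: 1421113/2097152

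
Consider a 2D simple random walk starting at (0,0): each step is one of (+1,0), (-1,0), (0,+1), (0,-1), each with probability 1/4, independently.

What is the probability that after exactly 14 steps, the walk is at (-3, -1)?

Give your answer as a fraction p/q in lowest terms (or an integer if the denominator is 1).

Let h be the number of horizontal steps (so 14-h are vertical). To end at (-3,-1) need (h-3)/2 right-steps and ((14-h)-1)/2 up-steps.
Sum over h with 3 ≤ h ≤ 13, h ≡ 1 (mod 2), 14-h ≡ 1 (mod 2):
h=3: C(14,3)·C(3,0)·C(11,5) = 364·1·462 = 168168
h=5: C(14,5)·C(5,1)·C(9,4) = 2002·5·126 = 1261260
h=7: C(14,7)·C(7,2)·C(7,3) = 3432·21·35 = 2522520
h=9: C(14,9)·C(9,3)·C(5,2) = 2002·84·10 = 1681680
h=11: C(14,11)·C(11,4)·C(3,1) = 364·330·3 = 360360
h=13: C(14,13)·C(13,5)·C(1,0) = 14·1287·1 = 18018
Total favorable: 6012006
Total paths: 4^14 = 268435456
P = 6012006/268435456 = 3006003/134217728

Answer: 3006003/134217728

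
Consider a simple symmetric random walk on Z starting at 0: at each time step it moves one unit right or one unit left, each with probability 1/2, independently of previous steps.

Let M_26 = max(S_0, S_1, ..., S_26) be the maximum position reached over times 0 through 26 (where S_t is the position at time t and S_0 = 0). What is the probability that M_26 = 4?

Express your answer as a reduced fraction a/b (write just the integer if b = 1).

Answer: 482885/4194304

Derivation:
Let M_26 = max(S_0,...,S_26). Use the reflection principle: for j ≥ 1, #{paths with M_26 ≥ j} = #{S_26 ≥ j} + #{S_26 ≥ j+1}.
By reflection, #{M_26 ≥ 4} = #{S_26 ≥ 4} + #{S_26 ≥ 5} = 18696432 + 10970272 = 29666704.
#{M_26 ≥ 5} = #{S_26 ≥ 5} + #{S_26 ≥ 6} = 10970272 + 10970272 = 21940544.
#{M_26 = 4} = 29666704 - 21940544 = 7726160.
P(M_26 = 4) = 7726160/67108864 = 482885/4194304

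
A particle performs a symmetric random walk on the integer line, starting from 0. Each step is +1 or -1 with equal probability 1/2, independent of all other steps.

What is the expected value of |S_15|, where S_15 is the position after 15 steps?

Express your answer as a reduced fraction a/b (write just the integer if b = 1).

Answer: 6435/2048

Derivation:
S_15 takes values m ≡ 1 (mod 2) with |m| ≤ 15; P(S_15=m) = C(15,(15+m)/2)/2^15.
Total paths: 2^15 = 32768
Distribution: P(S=-15)=1/32768, P(S=-13)=15/32768, P(S=-11)=105/32768, P(S=-9)=455/32768, P(S=-7)=1365/32768, P(S=-5)=3003/32768, P(S=-3)=5005/32768, P(S=-1)=6435/32768, P(S=1)=6435/32768, P(S=3)=5005/32768, P(S=5)=3003/32768, P(S=7)=1365/32768, P(S=9)=455/32768, P(S=11)=105/32768, P(S=13)=15/32768, P(S=15)=1/32768
E[|S_15|] = Σ_m |m|·P(S_15=m) = 102960/32768 = 6435/2048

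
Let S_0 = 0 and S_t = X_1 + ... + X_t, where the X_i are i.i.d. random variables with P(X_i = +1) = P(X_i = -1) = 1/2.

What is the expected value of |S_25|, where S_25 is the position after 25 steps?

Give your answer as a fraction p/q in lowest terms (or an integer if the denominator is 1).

Answer: 16900975/4194304

Derivation:
S_25 takes values m ≡ 1 (mod 2) with |m| ≤ 25; P(S_25=m) = C(25,(25+m)/2)/2^25.
Total paths: 2^25 = 33554432
Distribution: P(S=-25)=1/33554432, P(S=-23)=25/33554432, P(S=-21)=300/33554432, P(S=-19)=2300/33554432, P(S=-17)=12650/33554432, P(S=-15)=53130/33554432, P(S=-13)=177100/33554432, P(S=-11)=480700/33554432, P(S=-9)=1081575/33554432, P(S=-7)=2042975/33554432, P(S=-5)=3268760/33554432, P(S=-3)=4457400/33554432, P(S=-1)=5200300/33554432, P(S=1)=5200300/33554432, P(S=3)=4457400/33554432, P(S=5)=3268760/33554432, P(S=7)=2042975/33554432, P(S=9)=1081575/33554432, P(S=11)=480700/33554432, P(S=13)=177100/33554432, P(S=15)=53130/33554432, P(S=17)=12650/33554432, P(S=19)=2300/33554432, P(S=21)=300/33554432, P(S=23)=25/33554432, P(S=25)=1/33554432
E[|S_25|] = Σ_m |m|·P(S_25=m) = 135207800/33554432 = 16900975/4194304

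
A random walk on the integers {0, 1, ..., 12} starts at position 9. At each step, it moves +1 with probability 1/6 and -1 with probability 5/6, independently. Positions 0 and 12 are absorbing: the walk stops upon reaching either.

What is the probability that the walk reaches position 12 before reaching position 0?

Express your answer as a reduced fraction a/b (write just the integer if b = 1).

Biased walk: p = 1/6, q = 5/6, r = q/p = 5
Gambler's ruin: P(hit 12 before 0 | start at 9) = (1 - r^a)/(1 - r^N)
r^9 = 1953125; r^12 = 244140625
P = (1 - 1953125) / (1 - 244140625) = -1953124 / -244140624 = 15751/1968876

Answer: 15751/1968876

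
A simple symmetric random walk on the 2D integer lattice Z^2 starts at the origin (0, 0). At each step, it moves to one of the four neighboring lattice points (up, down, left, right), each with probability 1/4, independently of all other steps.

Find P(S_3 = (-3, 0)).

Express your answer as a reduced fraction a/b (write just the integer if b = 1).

Let h be the number of horizontal steps (so 3-h are vertical). To end at (-3,0) need (h-3)/2 right-steps and ((3-h)+0)/2 up-steps.
Sum over h with 3 ≤ h ≤ 3, h ≡ 1 (mod 2), 3-h ≡ 0 (mod 2):
h=3: C(3,3)·C(3,0)·C(0,0) = 1·1·1 = 1
Total favorable: 1
Total paths: 4^3 = 64
P = 1/64 = 1/64

Answer: 1/64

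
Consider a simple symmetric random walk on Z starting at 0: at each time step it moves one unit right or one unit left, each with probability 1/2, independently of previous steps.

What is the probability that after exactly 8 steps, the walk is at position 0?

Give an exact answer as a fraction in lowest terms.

Answer: 35/128

Derivation:
To return to 0 after 8 steps: need exactly 4 steps of +1 and 4 of -1.
Favorable paths: C(8,4) = 70
Total paths: 2^8 = 256
P = 70/256 = 35/128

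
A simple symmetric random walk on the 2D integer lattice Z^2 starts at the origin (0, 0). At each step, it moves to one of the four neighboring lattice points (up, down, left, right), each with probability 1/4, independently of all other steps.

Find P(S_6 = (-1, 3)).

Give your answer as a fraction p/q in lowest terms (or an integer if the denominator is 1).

Answer: 45/2048

Derivation:
Let h be the number of horizontal steps (so 6-h are vertical). To end at (-1,3) need (h-1)/2 right-steps and ((6-h)+3)/2 up-steps.
Sum over h with 1 ≤ h ≤ 3, h ≡ 1 (mod 2), 6-h ≡ 1 (mod 2):
h=1: C(6,1)·C(1,0)·C(5,4) = 6·1·5 = 30
h=3: C(6,3)·C(3,1)·C(3,3) = 20·3·1 = 60
Total favorable: 90
Total paths: 4^6 = 4096
P = 90/4096 = 45/2048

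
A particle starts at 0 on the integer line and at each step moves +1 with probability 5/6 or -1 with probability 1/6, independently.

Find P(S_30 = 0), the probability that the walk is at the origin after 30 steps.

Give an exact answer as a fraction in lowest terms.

To be at 0 after 30 steps: need exactly 15 steps of +1 and 15 of -1.
Number of such sequences: C(30,15) = 155117520
Each has probability (5/6)^15 · (1/6)^15 = 30517578125/221073919720733357899776
P = 155117520 · 30517578125/221073919720733357899776 = 32873687744140625/1535235553616203874304

Answer: 32873687744140625/1535235553616203874304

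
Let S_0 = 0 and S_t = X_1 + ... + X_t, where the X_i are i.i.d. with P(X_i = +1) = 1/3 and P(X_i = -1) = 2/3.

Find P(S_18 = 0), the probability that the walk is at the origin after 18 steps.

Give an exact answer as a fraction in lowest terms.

To be at 0 after 18 steps: need exactly 9 steps of +1 and 9 of -1.
Number of such sequences: C(18,9) = 48620
Each has probability (1/3)^9 · (2/3)^9 = 512/387420489
P = 48620 · 512/387420489 = 24893440/387420489

Answer: 24893440/387420489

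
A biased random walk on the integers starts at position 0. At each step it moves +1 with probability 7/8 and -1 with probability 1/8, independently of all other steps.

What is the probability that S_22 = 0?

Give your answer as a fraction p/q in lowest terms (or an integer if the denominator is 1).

Answer: 174358694870997/9223372036854775808

Derivation:
To be at 0 after 22 steps: need exactly 11 steps of +1 and 11 of -1.
Number of such sequences: C(22,11) = 705432
Each has probability (7/8)^11 · (1/8)^11 = 1977326743/73786976294838206464
P = 705432 · 1977326743/73786976294838206464 = 174358694870997/9223372036854775808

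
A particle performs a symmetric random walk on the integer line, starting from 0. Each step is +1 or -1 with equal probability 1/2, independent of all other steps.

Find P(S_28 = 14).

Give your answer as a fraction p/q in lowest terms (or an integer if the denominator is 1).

To reach position 14 after 28 steps: need 21 steps of +1 and 7 of -1.
Favorable paths: C(28,21) = 1184040
Total paths: 2^28 = 268435456
P = 1184040/268435456 = 148005/33554432

Answer: 148005/33554432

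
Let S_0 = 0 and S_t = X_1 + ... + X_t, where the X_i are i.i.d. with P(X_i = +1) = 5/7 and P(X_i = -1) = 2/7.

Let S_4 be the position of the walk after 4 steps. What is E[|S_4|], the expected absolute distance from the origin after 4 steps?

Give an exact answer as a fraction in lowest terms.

S_4 takes values m ≡ 0 (mod 2) with |m| ≤ 4; P(S_4=m) = C(4,(4+m)/2) · (5/7)^((4+m)/2) · (2/7)^((4-m)/2).
Distribution: P(S=-4)=16/2401, P(S=-2)=160/2401, P(S=0)=600/2401, P(S=2)=1000/2401, P(S=4)=625/2401
E[|S_4|] = Σ_m |m|·P(S_4=m) = 4884/2401

Answer: 4884/2401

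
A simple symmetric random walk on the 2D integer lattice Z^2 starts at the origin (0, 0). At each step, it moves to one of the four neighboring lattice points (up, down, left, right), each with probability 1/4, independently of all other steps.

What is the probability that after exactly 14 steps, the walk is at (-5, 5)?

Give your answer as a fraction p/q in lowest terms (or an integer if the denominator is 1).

Answer: 39039/33554432

Derivation:
Let h be the number of horizontal steps (so 14-h are vertical). To end at (-5,5) need (h-5)/2 right-steps and ((14-h)+5)/2 up-steps.
Sum over h with 5 ≤ h ≤ 9, h ≡ 1 (mod 2), 14-h ≡ 1 (mod 2):
h=5: C(14,5)·C(5,0)·C(9,7) = 2002·1·36 = 72072
h=7: C(14,7)·C(7,1)·C(7,6) = 3432·7·7 = 168168
h=9: C(14,9)·C(9,2)·C(5,5) = 2002·36·1 = 72072
Total favorable: 312312
Total paths: 4^14 = 268435456
P = 312312/268435456 = 39039/33554432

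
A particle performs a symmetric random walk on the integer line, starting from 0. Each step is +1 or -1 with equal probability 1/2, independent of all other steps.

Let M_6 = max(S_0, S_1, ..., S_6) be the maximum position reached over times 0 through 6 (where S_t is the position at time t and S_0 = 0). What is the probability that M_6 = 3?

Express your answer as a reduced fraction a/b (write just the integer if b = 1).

Answer: 3/32

Derivation:
Let M_6 = max(S_0,...,S_6). Use the reflection principle: for j ≥ 1, #{paths with M_6 ≥ j} = #{S_6 ≥ j} + #{S_6 ≥ j+1}.
By reflection, #{M_6 ≥ 3} = #{S_6 ≥ 3} + #{S_6 ≥ 4} = 7 + 7 = 14.
#{M_6 ≥ 4} = #{S_6 ≥ 4} + #{S_6 ≥ 5} = 7 + 1 = 8.
#{M_6 = 3} = 14 - 8 = 6.
P(M_6 = 3) = 6/64 = 3/32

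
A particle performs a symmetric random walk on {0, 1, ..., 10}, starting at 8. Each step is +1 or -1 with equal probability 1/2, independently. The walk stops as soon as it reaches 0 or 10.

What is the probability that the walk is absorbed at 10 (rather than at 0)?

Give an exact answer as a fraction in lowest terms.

Answer: 4/5

Derivation:
Symmetric walk (p = 1/2): the harmonic-function argument gives P(hit 10 before 0 | start at 8) = a/N.
P = 8/10 = 4/5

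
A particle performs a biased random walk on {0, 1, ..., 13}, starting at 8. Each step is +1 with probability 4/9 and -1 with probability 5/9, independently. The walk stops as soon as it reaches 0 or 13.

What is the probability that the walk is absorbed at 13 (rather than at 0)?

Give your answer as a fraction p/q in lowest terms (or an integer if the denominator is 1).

Answer: 332891136/1153594261

Derivation:
Biased walk: p = 4/9, q = 5/9, r = q/p = 5/4
Gambler's ruin: P(hit 13 before 0 | start at 8) = (1 - r^a)/(1 - r^N)
r^8 = 390625/65536; r^13 = 1220703125/67108864
P = (1 - 390625/65536) / (1 - 1220703125/67108864) = -325089/65536 / -1153594261/67108864 = 332891136/1153594261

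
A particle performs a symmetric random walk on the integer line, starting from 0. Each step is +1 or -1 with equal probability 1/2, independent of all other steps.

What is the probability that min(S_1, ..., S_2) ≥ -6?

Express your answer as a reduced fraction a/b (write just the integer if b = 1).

Answer: 1

Derivation:
Let f(t,s) = #length-t paths at position s with S_1..S_t all ≥ -6.
f(t,s) = f(t-1,s-1) + f(t-1,s+1) for s ≥ -6; f(t,s) = 0 for s < -6.
t=0: f(0,0)=1
t=1: f(1,-1)=1 f(1,1)=1
t=2: f(2,-2)=1 f(2,0)=2 f(2,2)=1
Σ_s f(2,s) = 4
P = 4/4 = 1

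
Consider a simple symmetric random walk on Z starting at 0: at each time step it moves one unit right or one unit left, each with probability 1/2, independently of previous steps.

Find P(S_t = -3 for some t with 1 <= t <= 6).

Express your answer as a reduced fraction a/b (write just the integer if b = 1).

Answer: 7/32

Derivation:
Count via complement. Let g(t,s) = #length-t paths at position s with S_1..S_t all ≠ -3.
g(t,s) = g(t-1,s-1) + g(t-1,s+1) for s ≠ -3; g(t,-3) = 0.
t=0: g(0,0)=1
t=1: g(1,-1)=1 g(1,1)=1
t=2: g(2,-2)=1 g(2,0)=2 g(2,2)=1
t=3: g(3,-1)=3 g(3,1)=3 g(3,3)=1
t=4: g(4,-2)=3 g(4,0)=6 g(4,2)=4 g(4,4)=1
t=5: g(5,-1)=9 g(5,1)=10 g(5,3)=5 g(5,5)=1
t=6: g(6,-2)=9 g(6,0)=19 g(6,2)=15 g(6,4)=6 g(6,6)=1
Paths never hitting -3: Σ_s g(6,s) = 50
Paths hitting -3: 2^6 - 50 = 14
P = 14/64 = 7/32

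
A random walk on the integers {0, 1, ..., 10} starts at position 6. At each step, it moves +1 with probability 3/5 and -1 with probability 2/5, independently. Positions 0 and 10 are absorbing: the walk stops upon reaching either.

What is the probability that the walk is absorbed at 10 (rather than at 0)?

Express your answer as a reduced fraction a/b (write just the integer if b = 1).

Answer: 10773/11605

Derivation:
Biased walk: p = 3/5, q = 2/5, r = q/p = 2/3
Gambler's ruin: P(hit 10 before 0 | start at 6) = (1 - r^a)/(1 - r^N)
r^6 = 64/729; r^10 = 1024/59049
P = (1 - 64/729) / (1 - 1024/59049) = 665/729 / 58025/59049 = 10773/11605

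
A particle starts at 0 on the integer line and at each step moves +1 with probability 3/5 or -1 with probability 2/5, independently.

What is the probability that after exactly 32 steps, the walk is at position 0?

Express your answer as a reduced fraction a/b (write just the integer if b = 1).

To be at 0 after 32 steps: need exactly 16 steps of +1 and 16 of -1.
Number of such sequences: C(32,16) = 601080390
Each has probability (3/5)^16 · (2/5)^16 = 2821109907456/23283064365386962890625
P = 601080390 · 2821109907456/23283064365386962890625 = 339142768681303277568/4656612873077392578125

Answer: 339142768681303277568/4656612873077392578125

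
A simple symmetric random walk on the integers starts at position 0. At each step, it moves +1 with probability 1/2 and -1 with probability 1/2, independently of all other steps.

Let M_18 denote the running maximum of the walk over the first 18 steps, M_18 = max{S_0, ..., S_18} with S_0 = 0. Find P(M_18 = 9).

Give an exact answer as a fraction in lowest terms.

Answer: 765/65536

Derivation:
Let M_18 = max(S_0,...,S_18). Use the reflection principle: for j ≥ 1, #{paths with M_18 ≥ j} = #{S_18 ≥ j} + #{S_18 ≥ j+1}.
By reflection, #{M_18 ≥ 9} = #{S_18 ≥ 9} + #{S_18 ≥ 10} = 4048 + 4048 = 8096.
#{M_18 ≥ 10} = #{S_18 ≥ 10} + #{S_18 ≥ 11} = 4048 + 988 = 5036.
#{M_18 = 9} = 8096 - 5036 = 3060.
P(M_18 = 9) = 3060/262144 = 765/65536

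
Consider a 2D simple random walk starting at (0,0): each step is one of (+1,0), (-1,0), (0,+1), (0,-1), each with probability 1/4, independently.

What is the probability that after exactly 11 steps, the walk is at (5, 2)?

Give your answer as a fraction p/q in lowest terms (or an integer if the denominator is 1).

Answer: 9075/2097152

Derivation:
Let h be the number of horizontal steps (so 11-h are vertical). To end at (5,2) need (h+5)/2 right-steps and ((11-h)+2)/2 up-steps.
Sum over h with 5 ≤ h ≤ 9, h ≡ 1 (mod 2), 11-h ≡ 0 (mod 2):
h=5: C(11,5)·C(5,5)·C(6,4) = 462·1·15 = 6930
h=7: C(11,7)·C(7,6)·C(4,3) = 330·7·4 = 9240
h=9: C(11,9)·C(9,7)·C(2,2) = 55·36·1 = 1980
Total favorable: 18150
Total paths: 4^11 = 4194304
P = 18150/4194304 = 9075/2097152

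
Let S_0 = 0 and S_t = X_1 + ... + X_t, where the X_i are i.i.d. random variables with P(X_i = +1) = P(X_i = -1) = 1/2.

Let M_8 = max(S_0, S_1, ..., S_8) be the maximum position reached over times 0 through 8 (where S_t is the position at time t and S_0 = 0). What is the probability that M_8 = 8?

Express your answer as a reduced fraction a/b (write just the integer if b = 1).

Let M_8 = max(S_0,...,S_8). Use the reflection principle: for j ≥ 1, #{paths with M_8 ≥ j} = #{S_8 ≥ j} + #{S_8 ≥ j+1}.
By reflection, #{M_8 ≥ 8} = #{S_8 ≥ 8} + #{S_8 ≥ 9} = 1 + 0 = 1.
#{M_8 ≥ 9} = #{S_8 ≥ 9} + #{S_8 ≥ 10} = 0 + 0 = 0.
#{M_8 = 8} = 1 - 0 = 1.
P(M_8 = 8) = 1/256 = 1/256

Answer: 1/256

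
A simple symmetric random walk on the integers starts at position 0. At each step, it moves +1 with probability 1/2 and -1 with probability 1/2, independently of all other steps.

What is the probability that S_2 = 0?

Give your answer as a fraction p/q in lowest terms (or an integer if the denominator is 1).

To return to 0 after 2 steps: need exactly 1 step of +1 and 1 of -1.
Favorable paths: C(2,1) = 2
Total paths: 2^2 = 4
P = 2/4 = 1/2

Answer: 1/2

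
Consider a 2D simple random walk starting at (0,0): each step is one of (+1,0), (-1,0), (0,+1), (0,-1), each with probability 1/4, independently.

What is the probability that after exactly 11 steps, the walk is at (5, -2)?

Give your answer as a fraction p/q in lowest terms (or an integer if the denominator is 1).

Answer: 9075/2097152

Derivation:
Let h be the number of horizontal steps (so 11-h are vertical). To end at (5,-2) need (h+5)/2 right-steps and ((11-h)-2)/2 up-steps.
Sum over h with 5 ≤ h ≤ 9, h ≡ 1 (mod 2), 11-h ≡ 0 (mod 2):
h=5: C(11,5)·C(5,5)·C(6,2) = 462·1·15 = 6930
h=7: C(11,7)·C(7,6)·C(4,1) = 330·7·4 = 9240
h=9: C(11,9)·C(9,7)·C(2,0) = 55·36·1 = 1980
Total favorable: 18150
Total paths: 4^11 = 4194304
P = 18150/4194304 = 9075/2097152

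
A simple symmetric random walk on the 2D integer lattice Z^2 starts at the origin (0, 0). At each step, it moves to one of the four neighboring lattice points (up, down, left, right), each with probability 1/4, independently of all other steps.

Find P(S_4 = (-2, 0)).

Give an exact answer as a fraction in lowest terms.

Answer: 1/16

Derivation:
Let h be the number of horizontal steps (so 4-h are vertical). To end at (-2,0) need (h-2)/2 right-steps and ((4-h)+0)/2 up-steps.
Sum over h with 2 ≤ h ≤ 4, h ≡ 0 (mod 2), 4-h ≡ 0 (mod 2):
h=2: C(4,2)·C(2,0)·C(2,1) = 6·1·2 = 12
h=4: C(4,4)·C(4,1)·C(0,0) = 1·4·1 = 4
Total favorable: 16
Total paths: 4^4 = 256
P = 16/256 = 1/16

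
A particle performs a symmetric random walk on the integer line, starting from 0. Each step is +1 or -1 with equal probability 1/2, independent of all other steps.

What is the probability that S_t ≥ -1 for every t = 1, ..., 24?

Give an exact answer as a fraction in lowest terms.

Let f(t,s) = #length-t paths at position s with S_1..S_t all ≥ -1.
f(t,s) = f(t-1,s-1) + f(t-1,s+1) for s ≥ -1; f(t,s) = 0 for s < -1.
t=0: f(0,0)=1
t=1: f(1,-1)=1 f(1,1)=1
t=2: f(2,0)=2 f(2,2)=1
t=3: f(3,-1)=2 f(3,1)=3 f(3,3)=1
t=4: f(4,0)=5 f(4,2)=4 f(4,4)=1
t=5: f(5,-1)=5 f(5,1)=9 f(5,3)=5 f(5,5)=1
t=6: f(6,0)=14 f(6,2)=14 f(6,4)=6 f(6,6)=1
t=7: f(7,-1)=14 f(7,1)=28 f(7,3)=20 f(7,5)=7 f(7,7)=1
t=8: f(8,0)=42 f(8,2)=48 f(8,4)=27 f(8,6)=8 f(8,8)=1
t=9: f(9,-1)=42 f(9,1)=90 f(9,3)=75 f(9,5)=35 f(9,7)=9 f(9,9)=1
t=10: f(10,0)=132 f(10,2)=165 f(10,4)=110 f(10,6)=44 f(10,8)=10 f(10,10)=1
t=11: f(11,-1)=132 f(11,1)=297 f(11,3)=275 f(11,5)=154 f(11,7)=54 f(11,9)=11 f(11,11)=1
t=12: f(12,0)=429 f(12,2)=572 f(12,4)=429 f(12,6)=208 f(12,8)=65 f(12,10)=12 f(12,12)=1
t=13: f(13,-1)=429 f(13,1)=1001 f(13,3)=1001 f(13,5)=637 f(13,7)=273 f(13,9)=77 f(13,11)=13 f(13,13)=1
t=14: f(14,0)=1430 f(14,2)=2002 f(14,4)=1638 f(14,6)=910 f(14,8)=350 f(14,10)=90 f(14,12)=14 f(14,14)=1
t=15: f(15,-1)=1430 f(15,1)=3432 f(15,3)=3640 f(15,5)=2548 f(15,7)=1260 f(15,9)=440 f(15,11)=104 f(15,13)=15 f(15,15)=1
t=16: f(16,0)=4862 f(16,2)=7072 f(16,4)=6188 f(16,6)=3808 f(16,8)=1700 f(16,10)=544 f(16,12)=119 f(16,14)=16 f(16,16)=1
t=17: f(17,-1)=4862 f(17,1)=11934 f(17,3)=13260 f(17,5)=9996 f(17,7)=5508 f(17,9)=2244 f(17,11)=663 f(17,13)=135 f(17,15)=17 f(17,17)=1
t=18: f(18,0)=16796 f(18,2)=25194 f(18,4)=23256 f(18,6)=15504 f(18,8)=7752 f(18,10)=2907 f(18,12)=798 f(18,14)=152 f(18,16)=18 f(18,18)=1
t=19: f(19,-1)=16796 f(19,1)=41990 f(19,3)=48450 f(19,5)=38760 f(19,7)=23256 f(19,9)=10659 f(19,11)=3705 f(19,13)=950 f(19,15)=170 f(19,17)=19 f(19,19)=1
t=20: f(20,0)=58786 f(20,2)=90440 f(20,4)=87210 f(20,6)=62016 f(20,8)=33915 f(20,10)=14364 f(20,12)=4655 f(20,14)=1120 f(20,16)=189 f(20,18)=20 f(20,20)=1
t=21: f(21,-1)=58786 f(21,1)=149226 f(21,3)=177650 f(21,5)=149226 f(21,7)=95931 f(21,9)=48279 f(21,11)=19019 f(21,13)=5775 f(21,15)=1309 f(21,17)=209 f(21,19)=21 f(21,21)=1
t=22: f(22,0)=208012 f(22,2)=326876 f(22,4)=326876 f(22,6)=245157 f(22,8)=144210 f(22,10)=67298 f(22,12)=24794 f(22,14)=7084 f(22,16)=1518 f(22,18)=230 f(22,20)=22 f(22,22)=1
t=23: f(23,-1)=208012 f(23,1)=534888 f(23,3)=653752 f(23,5)=572033 f(23,7)=389367 f(23,9)=211508 f(23,11)=92092 f(23,13)=31878 f(23,15)=8602 f(23,17)=1748 f(23,19)=252 f(23,21)=23 f(23,23)=1
t=24: f(24,0)=742900 f(24,2)=1188640 f(24,4)=1225785 f(24,6)=961400 f(24,8)=600875 f(24,10)=303600 f(24,12)=123970 f(24,14)=40480 f(24,16)=10350 f(24,18)=2000 f(24,20)=275 f(24,22)=24 f(24,24)=1
Σ_s f(24,s) = 5200300
P = 5200300/16777216 = 1300075/4194304

Answer: 1300075/4194304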